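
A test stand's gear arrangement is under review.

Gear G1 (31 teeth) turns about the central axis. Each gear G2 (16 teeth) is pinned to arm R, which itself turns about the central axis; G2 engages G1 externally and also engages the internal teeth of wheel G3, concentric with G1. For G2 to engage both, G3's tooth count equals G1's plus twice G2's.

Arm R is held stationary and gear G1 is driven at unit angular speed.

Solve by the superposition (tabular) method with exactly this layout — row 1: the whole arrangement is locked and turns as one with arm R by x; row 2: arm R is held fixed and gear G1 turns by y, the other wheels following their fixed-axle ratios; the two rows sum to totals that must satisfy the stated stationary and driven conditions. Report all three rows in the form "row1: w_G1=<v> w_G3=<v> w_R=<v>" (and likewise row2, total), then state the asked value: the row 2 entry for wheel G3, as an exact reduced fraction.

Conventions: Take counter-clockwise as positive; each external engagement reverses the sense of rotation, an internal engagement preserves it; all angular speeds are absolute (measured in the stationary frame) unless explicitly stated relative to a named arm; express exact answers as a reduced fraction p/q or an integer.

recognized (axles ride arm R): planetary set, 31/16/63 teeth
row 1 (train locked, turned with arm): all members turn x
row 2 (arm held, sun turns y): ω_ring = −(31/63)·y, ω_arm = 0
boundary: total ω_arm = x = 0 and total ω_sun = x + y = 1  ⇒  y = 1, x = 0
row 2 ring = −(31/63)·1 = -31/63
totals (row 1 + row 2): sun 0 + 1 = 1, ring 0 + (-31/63) = -31/63, arm 0 + 0 = 0
asked cell (row2, ring) = -31/63

row1: w_G1=0 w_G3=0 w_R=0
row2: w_G1=1 w_G3=-31/63 w_R=0
total: w_G1=1 w_G3=-31/63 w_R=0
asked value: -31/63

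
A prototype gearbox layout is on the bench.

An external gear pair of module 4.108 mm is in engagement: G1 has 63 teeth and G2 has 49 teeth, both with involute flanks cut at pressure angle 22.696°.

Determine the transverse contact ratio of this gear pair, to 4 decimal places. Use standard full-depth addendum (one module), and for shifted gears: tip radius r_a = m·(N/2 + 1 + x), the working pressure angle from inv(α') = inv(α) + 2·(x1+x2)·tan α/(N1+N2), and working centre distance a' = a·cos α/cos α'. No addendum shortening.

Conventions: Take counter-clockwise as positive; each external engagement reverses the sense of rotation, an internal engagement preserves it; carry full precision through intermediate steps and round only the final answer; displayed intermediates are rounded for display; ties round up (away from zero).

1.6384

recognized (one external pair, fixed centres): single-mesh tooth geometry, m = 4.108, N1 = 63, N2 = 49
base radii: r_b1 = 119.381760, r_b2 = 92.852480
tip radii: r_a1 = 133.510000, r_a2 = 104.754000
no profile shift: α' = α, a' = a
action lengths: √(r_a1²−r_b1²) = 59.773870, √(r_a2²−r_b2²) = 48.495541
base pitch p_b = π·m·cos α = 11.906313
CR = (59.773870 + 48.495541 − 230.048000·sin 22.69600°)/11.906313 = 1.638401
contact ratio ≈ 1.6384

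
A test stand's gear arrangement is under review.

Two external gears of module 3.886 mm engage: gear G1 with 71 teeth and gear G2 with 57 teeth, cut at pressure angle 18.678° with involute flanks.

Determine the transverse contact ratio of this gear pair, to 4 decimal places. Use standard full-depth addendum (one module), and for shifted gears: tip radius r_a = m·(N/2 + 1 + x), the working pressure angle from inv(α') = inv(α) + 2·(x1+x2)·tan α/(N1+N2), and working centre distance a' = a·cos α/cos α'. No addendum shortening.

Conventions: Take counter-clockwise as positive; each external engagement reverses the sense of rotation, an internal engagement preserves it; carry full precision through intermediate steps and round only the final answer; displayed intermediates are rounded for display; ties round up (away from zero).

single-mesh involute tooth geometry (71T engaging 57T at module 3.886)
base radii: r_b1 = 130.687473, r_b2 = 104.918112
tip radii: r_a1 = 141.839000, r_a2 = 114.637000
no profile shift: α' = α, a' = a
action lengths: √(r_a1²−r_b1²) = 55.127909, √(r_a2²−r_b2²) = 46.193415
base pitch p_b = π·m·cos α = 11.565262
CR = (55.127909 + 46.193415 − 248.704000·sin 18.67800°)/11.565262 = 1.874065
contact ratio ≈ 1.8741

1.8741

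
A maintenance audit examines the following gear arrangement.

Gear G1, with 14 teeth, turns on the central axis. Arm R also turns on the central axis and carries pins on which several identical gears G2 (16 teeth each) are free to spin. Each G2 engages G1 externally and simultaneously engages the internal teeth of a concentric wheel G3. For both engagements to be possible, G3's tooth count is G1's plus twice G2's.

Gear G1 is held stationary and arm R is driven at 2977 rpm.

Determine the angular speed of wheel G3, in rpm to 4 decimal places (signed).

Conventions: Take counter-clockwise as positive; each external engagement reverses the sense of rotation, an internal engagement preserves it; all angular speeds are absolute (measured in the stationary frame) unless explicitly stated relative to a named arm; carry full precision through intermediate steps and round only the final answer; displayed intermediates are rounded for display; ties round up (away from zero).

class = planetary set [G3 = 14+2·16 = 46; Willis about the carrier]
normalise by the input: solve with ω_arm = 1, then scale by 2977 rpm
ring teeth: 14 + 2·16 = 46
14(ω_sun−ω_arm) = −46(ω_ring−ω_arm),  ω_sun = 0, ω_arm = 1
ω_ring = 1 − (14/46)(0−1) = 30/23
scale: ω_ring = 30/23 × 2977 rpm = +3883.0435 rpm

+3883.0435 rpm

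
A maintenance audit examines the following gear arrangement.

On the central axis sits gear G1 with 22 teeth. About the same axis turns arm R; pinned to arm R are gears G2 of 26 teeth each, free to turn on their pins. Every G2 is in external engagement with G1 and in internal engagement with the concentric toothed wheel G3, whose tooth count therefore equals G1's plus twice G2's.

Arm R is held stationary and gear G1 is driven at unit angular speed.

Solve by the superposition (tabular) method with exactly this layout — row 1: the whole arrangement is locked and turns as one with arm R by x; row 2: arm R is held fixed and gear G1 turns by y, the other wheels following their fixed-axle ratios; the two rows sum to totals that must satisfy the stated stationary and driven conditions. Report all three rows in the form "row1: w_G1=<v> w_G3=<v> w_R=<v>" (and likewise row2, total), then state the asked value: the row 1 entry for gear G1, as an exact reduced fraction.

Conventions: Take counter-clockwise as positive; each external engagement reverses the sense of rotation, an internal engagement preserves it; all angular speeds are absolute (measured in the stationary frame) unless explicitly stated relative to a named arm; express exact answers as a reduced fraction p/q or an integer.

class = planetary set [G3 = 22+2·26 = 74; Willis about the carrier]
row 1: whole set turns with the arm by x
row 2 (arm held, sun turns y): ω_ring = −(22/74)·y, ω_arm = 0
boundary: total ω_arm = x = 0 and total ω_sun = x + y = 1  ⇒  y = 1, x = 0
row 2 ring = −(22/74)·1 = -11/37
totals (row 1 + row 2): sun 0 + 1 = 1, ring 0 + (-11/37) = -11/37, arm 0 + 0 = 0
asked cell (row1, sun) = 0

row1: w_G1=0 w_G3=0 w_R=0
row2: w_G1=1 w_G3=-11/37 w_R=0
total: w_G1=1 w_G3=-11/37 w_R=0
asked value: 0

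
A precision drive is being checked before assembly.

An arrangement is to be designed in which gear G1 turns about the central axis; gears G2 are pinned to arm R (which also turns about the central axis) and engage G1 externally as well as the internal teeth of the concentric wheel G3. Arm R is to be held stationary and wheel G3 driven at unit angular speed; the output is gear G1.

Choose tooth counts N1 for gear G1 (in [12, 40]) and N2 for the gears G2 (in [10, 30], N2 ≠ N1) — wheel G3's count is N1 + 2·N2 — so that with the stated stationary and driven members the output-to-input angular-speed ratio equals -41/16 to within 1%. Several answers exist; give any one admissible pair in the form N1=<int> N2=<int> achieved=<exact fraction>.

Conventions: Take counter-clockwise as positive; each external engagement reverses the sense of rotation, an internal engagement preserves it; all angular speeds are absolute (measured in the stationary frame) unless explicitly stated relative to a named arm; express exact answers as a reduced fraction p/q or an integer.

N1=32 N2=25 achieved=-41/16

topology: planetary set — design target -41/16, arm = carrier (Willis)
Willis with ω_arm = 0: ω_sun/ω_ring = −N3/N1; set equal to -41/16  ⇒  N3/N1 = −(-41/16) = 41/16
N3 = N1 + 2·N2  ⇒  N2/N1 = (N3/N1 − 1)/2 = (41/16 − 1)/2 = 25/32
smallest multiple with N1 ≥ 12 and N2 ≥ 10: k = 1  ⇒  N1 = 1·32 = 32, N2 = 1·25 = 25 (N1 ≤ 40, N2 ≤ 30, N2 ≠ N1 ✓), N3 = 32 + 2·25 = 82
check: −N3/N1 with N1 = 32, N3 = 82 gives -41/16; |achieved − target| = 0 ≤ 41/1600 ✓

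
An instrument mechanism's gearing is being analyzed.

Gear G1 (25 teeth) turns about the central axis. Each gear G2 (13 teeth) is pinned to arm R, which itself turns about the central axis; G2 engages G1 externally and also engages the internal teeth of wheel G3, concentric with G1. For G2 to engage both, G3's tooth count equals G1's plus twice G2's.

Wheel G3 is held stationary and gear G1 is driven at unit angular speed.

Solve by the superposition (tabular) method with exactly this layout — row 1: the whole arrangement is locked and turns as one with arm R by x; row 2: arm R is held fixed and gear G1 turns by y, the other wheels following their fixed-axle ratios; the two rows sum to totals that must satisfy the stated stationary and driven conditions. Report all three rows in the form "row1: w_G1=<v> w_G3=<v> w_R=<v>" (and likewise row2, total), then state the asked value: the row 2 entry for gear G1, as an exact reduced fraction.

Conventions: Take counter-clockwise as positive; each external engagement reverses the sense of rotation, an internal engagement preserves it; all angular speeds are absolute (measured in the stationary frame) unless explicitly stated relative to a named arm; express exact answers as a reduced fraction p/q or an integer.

row1: w_G1=25/76 w_G3=25/76 w_R=25/76
row2: w_G1=51/76 w_G3=-25/76 w_R=0
total: w_G1=1 w_G3=0 w_R=25/76
asked value: 51/76

recognized (axles ride arm R): planetary set, 25/13/51 teeth
row 1 — lock + rotate with arm: ω_sun = ω_ring = ω_arm = x
superposition row 2 [arm held]: sun y, ring −(25/51)·y, arm 0
boundary: total ω_ring = x − (25/51)·y = 0 and total ω_sun = x + y = 1  ⇒  y = 51/76, x = 25/76
row 2 ring = −(25/51)·51/76 = -25/76
totals (row 1 + row 2): sun 25/76 + 51/76 = 1, ring 25/76 + (-25/76) = 0, arm 25/76 + 0 = 25/76
asked cell (row2, sun) = 51/76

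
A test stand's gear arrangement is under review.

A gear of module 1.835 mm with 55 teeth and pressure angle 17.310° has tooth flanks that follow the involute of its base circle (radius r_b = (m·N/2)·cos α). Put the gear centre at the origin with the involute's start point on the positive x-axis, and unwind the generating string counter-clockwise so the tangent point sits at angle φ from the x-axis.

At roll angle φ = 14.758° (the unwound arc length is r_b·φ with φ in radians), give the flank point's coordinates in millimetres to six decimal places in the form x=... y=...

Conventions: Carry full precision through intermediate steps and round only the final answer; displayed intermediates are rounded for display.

class = single-mesh tooth geometry [base-circle involute, m = 1.835, 55T]
pitch radius r_p = m·N/2 = 1.835·55/2 = 50.462500
base radius r_b = r_p·cos α = 50.462500·cos 17.310° = 48.176997
roll angle φ = 14.758° = 0.25757569 rad
x = r_b·(cos φ + φ·sin φ) = 49.748744
y = r_b·(sin φ − φ·cos φ) = 0.272615

x=49.748744 y=0.272615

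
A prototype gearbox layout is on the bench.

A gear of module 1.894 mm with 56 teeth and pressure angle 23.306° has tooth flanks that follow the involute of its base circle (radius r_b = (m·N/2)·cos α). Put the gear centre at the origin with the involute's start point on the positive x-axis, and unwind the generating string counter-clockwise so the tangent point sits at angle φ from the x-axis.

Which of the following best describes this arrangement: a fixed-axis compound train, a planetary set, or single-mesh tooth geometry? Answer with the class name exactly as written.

topology: single-mesh involute geometry — m = 1.894, N = 56
classification: single-mesh tooth geometry

single-mesh tooth geometry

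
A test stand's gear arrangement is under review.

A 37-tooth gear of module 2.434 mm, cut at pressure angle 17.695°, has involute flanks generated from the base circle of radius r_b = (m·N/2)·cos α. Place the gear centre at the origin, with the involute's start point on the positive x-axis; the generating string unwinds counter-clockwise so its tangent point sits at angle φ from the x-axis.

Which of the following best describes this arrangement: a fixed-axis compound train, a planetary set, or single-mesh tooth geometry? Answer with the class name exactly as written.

single-mesh tooth geometry

recognized (one wheel, involute flank): single-mesh tooth geometry, m = 2.434, N = 37
classification: single-mesh tooth geometry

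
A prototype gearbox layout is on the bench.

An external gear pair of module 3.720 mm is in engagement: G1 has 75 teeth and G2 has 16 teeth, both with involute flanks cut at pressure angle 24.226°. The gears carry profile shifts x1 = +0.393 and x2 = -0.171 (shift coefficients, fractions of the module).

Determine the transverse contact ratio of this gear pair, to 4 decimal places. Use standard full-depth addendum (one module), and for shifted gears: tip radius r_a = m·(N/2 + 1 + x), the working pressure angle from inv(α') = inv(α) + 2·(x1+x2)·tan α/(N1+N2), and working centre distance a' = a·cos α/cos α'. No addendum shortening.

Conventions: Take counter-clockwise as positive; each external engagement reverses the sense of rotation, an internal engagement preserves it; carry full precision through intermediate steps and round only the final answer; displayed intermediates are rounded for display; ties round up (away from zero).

class = single-mesh tooth geometry [involute pair 75T × 16T, m = 3.720]
base radii: r_b1 = 127.214794, r_b2 = 27.139156
tip radii: r_a1 = 144.681960, r_a2 = 32.843880
inv(α') = inv(24.226°) + 2·(+0.393-0.171)·tan α/(75+16) = 0.02933533  ⇒  α' = 24.83005°
a' = a·cos α / cos α' = 169.2600·cos 24.226°/cos 24.83005° = 170.076241
action lengths: √(r_a1²−r_b1²) = 68.914917, √(r_a2²−r_b2²) = 18.498288
base pitch p_b = π·m·cos α = 10.657522
CR = (68.914917 + 18.498288 − 170.076241·sin 24.83005°)/10.657522 = 1.500670
contact ratio ≈ 1.5007

1.5007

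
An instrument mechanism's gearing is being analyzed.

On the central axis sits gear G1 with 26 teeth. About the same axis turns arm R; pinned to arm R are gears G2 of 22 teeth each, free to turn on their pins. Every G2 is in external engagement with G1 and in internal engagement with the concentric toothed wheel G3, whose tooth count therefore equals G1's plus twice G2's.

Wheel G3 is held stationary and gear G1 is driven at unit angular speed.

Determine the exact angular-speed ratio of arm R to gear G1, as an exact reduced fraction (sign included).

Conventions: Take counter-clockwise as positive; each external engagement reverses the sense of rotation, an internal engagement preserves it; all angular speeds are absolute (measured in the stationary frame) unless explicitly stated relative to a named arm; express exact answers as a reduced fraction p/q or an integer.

topology: planetary set — G1 26T / G2 22T / G3 70T, arm = carrier (Willis)
ring teeth: 26 + 2·22 = 70
26(ω_sun−ω_arm) = −70(ω_ring−ω_arm),  ω_ring = 0, ω_sun = 1
26(1−ω_arm) = −70(0−ω_arm)  ⇒  96·ω_arm = 26  ⇒  ω_arm = 13/48
ω_out/ω_in = 13/48

13/48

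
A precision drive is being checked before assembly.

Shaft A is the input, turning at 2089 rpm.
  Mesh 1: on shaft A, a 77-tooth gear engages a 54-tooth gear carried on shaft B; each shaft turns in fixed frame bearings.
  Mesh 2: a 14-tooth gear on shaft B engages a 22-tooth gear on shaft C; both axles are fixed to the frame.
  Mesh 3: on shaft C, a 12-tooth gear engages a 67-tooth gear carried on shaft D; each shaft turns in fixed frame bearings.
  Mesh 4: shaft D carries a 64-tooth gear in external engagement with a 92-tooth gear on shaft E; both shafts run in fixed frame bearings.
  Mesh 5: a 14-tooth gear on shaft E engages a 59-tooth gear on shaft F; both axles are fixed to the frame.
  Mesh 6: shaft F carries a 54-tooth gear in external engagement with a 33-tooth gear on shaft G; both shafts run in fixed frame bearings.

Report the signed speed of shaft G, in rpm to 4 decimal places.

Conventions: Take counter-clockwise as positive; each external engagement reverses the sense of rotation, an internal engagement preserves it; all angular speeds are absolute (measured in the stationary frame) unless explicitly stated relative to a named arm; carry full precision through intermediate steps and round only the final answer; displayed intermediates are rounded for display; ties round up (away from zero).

+91.7055 rpm

6-mesh fixed-axis compound train (all bearings frame-fixed)
mesh 1 [77T→54T]: ω = 2089.0000×77/54 = 2978.7593 rpm, sense flips to −
mesh 2 [14T→22T]: ω = 2978.7593×14/22 = 1895.5741 rpm, sense flips to +
mesh 3 [12T→67T]: ω = 1895.5741×12/67 = 339.5058 rpm, sense flips to −
mesh 4 [64T→92T]: ω = 339.5058×64/92 = 236.1780 rpm, sense flips to +
mesh 5 [14T→59T]: ω = 236.1780×14/59 = 56.0422 rpm, sense flips to −
mesh 6 [54T→33T]: ω = 56.0422×54/33 = 91.7055 rpm, sense flips to +
signed output speed = +91.7055 rpm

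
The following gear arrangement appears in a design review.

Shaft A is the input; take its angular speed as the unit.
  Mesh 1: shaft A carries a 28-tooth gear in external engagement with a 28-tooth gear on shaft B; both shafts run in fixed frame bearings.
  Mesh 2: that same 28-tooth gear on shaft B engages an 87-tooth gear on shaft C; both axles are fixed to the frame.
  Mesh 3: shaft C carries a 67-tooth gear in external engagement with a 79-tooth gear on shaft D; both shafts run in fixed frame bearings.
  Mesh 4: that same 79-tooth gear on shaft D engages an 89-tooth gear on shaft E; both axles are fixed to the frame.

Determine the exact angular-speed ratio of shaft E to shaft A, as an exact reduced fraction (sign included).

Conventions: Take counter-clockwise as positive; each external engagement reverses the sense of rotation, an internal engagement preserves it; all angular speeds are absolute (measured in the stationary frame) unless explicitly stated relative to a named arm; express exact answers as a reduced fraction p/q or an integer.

1876/7743

class = fixed-axis compound train [4 meshes; 4 ratios multiply, 4 sense flips]
mesh 1 [28T→28T]: running ratio 1, sense −
mesh 2 [28T→87T]: running ratio 28/87, sense +
mesh 3 [67T→79T]: running ratio 1876/6873, sense −
mesh 4 [79T→89T]: running ratio 1876/7743, sense +
ω_out/ω_in = 1876/7743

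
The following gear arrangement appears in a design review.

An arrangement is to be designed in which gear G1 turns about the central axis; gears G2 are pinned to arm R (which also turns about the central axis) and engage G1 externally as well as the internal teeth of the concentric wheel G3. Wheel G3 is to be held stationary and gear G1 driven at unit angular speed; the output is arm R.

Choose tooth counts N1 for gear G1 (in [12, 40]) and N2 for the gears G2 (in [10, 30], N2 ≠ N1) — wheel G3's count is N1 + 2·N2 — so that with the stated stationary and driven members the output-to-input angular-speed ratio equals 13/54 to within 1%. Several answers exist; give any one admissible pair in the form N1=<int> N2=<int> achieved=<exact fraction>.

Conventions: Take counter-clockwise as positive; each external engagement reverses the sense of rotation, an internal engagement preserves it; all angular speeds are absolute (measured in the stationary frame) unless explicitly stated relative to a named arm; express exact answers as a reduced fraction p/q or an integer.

topology: planetary set — design target 13/54, arm = carrier (Willis)
Willis with ω_ring = 0: ω_arm/ω_sun = N1/(N1+N3); set equal to 13/54  ⇒  N3/N1 = 1/(13/54) − 1 = 41/13
N3 = N1 + 2·N2  ⇒  N2/N1 = (N3/N1 − 1)/2 = (41/13 − 1)/2 = 14/13
smallest multiple with N1 ≥ 12 and N2 ≥ 10: k = 1  ⇒  N1 = 1·13 = 13, N2 = 1·14 = 14 (N1 ≤ 40, N2 ≤ 30, N2 ≠ N1 ✓), N3 = 13 + 2·14 = 41
check: N1/(N1+N3) with N1 = 13, N3 = 41 gives 13/54; |achieved − target| = 0 ≤ 13/5400 ✓

N1=13 N2=14 achieved=13/54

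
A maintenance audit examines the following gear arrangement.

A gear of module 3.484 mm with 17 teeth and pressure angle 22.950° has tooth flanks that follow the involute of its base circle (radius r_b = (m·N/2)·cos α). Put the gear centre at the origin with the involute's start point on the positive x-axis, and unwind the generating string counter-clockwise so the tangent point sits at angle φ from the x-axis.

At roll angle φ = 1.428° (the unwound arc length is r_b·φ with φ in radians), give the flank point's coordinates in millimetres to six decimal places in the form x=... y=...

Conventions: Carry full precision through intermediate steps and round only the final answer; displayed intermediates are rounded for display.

single-mesh involute tooth geometry (17T wheel at module 3.484)
pitch radius r_p = m·N/2 = 3.484·17/2 = 29.614000
base radius r_b = r_p·cos α = 29.614000·cos 22.950° = 27.269918
roll angle φ = 1.428° = 0.02492330 rad
x = r_b·(cos φ + φ·sin φ) = 27.278386
y = r_b·(sin φ − φ·cos φ) = 0.000141

x=27.278386 y=0.000141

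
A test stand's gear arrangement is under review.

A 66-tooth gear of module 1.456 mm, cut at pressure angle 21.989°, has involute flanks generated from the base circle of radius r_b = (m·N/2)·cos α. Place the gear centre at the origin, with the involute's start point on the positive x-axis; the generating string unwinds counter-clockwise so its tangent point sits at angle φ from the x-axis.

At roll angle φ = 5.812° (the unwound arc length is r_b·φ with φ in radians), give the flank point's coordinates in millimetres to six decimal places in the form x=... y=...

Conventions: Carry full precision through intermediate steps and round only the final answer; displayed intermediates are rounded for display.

x=44.781414 y=0.015485

recognized (one wheel, involute flank): single-mesh tooth geometry, m = 1.456, N = 66
pitch radius r_p = m·N/2 = 1.456·66/2 = 48.048000
base radius r_b = r_p·cos α = 48.048000·cos 21.989° = 44.552785
roll angle φ = 5.812° = 0.10143854 rad
x = r_b·(cos φ + φ·sin φ) = 44.781414
y = r_b·(sin φ − φ·cos φ) = 0.015485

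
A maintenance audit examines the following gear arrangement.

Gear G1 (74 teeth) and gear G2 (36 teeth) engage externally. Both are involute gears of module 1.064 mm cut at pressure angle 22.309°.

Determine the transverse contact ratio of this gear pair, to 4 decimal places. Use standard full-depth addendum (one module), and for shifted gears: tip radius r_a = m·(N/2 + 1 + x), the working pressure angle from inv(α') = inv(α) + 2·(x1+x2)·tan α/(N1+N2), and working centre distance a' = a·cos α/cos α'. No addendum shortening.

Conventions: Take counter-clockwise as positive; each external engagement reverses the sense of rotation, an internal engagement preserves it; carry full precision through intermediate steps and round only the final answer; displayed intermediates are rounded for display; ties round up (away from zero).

recognized (one external pair, fixed centres): single-mesh tooth geometry, m = 1.064, N1 = 74, N2 = 36
base radii: r_b1 = 36.421309, r_b2 = 17.718475
tip radii: r_a1 = 40.432000, r_a2 = 20.216000
no profile shift: α' = α, a' = a
action lengths: √(r_a1²−r_b1²) = 17.556619, √(r_a2²−r_b2²) = 9.733566
base pitch p_b = π·m·cos α = 3.092457
CR = (17.556619 + 9.733566 − 58.520000·sin 22.30900°)/3.092457 = 1.641383
contact ratio ≈ 1.6414

1.6414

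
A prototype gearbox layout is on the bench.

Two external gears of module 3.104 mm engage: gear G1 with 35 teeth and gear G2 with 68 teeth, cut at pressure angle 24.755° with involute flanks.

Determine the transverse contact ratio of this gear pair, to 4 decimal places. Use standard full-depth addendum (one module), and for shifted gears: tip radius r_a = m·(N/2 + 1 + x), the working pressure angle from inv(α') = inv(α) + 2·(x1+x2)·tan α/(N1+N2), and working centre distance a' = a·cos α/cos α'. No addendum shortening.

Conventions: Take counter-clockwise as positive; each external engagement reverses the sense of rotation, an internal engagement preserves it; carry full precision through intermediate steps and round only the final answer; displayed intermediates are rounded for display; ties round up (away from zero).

1.5385

topology: single-mesh involute geometry — m = 3.104, 35T/68T pair
base radii: r_b1 = 49.328352, r_b2 = 95.837942
tip radii: r_a1 = 57.424000, r_a2 = 108.640000
no profile shift: α' = α, a' = a
action lengths: √(r_a1²−r_b1²) = 29.397779, √(r_a2²−r_b2²) = 51.163840
base pitch p_b = π·m·cos α = 8.855405
CR = (29.397779 + 51.163840 − 159.856000·sin 24.75500°)/8.855405 = 1.538459
contact ratio ≈ 1.5385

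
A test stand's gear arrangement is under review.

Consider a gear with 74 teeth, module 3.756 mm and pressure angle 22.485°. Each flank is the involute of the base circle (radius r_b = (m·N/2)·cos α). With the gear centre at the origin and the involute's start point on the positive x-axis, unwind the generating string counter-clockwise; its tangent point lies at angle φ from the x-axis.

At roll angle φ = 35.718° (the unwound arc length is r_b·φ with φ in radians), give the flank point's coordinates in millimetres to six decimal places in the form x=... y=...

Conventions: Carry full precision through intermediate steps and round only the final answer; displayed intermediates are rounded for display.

x=150.986042 y=9.972166

single-mesh involute tooth geometry (74T wheel at module 3.756)
pitch radius r_p = m·N/2 = 3.756·74/2 = 138.972000
base radius r_b = r_p·cos α = 138.972000·cos 22.485° = 128.407305
roll angle φ = 35.718° = 0.62339670 rad
x = r_b·(cos φ + φ·sin φ) = 150.986042
y = r_b·(sin φ − φ·cos φ) = 9.972166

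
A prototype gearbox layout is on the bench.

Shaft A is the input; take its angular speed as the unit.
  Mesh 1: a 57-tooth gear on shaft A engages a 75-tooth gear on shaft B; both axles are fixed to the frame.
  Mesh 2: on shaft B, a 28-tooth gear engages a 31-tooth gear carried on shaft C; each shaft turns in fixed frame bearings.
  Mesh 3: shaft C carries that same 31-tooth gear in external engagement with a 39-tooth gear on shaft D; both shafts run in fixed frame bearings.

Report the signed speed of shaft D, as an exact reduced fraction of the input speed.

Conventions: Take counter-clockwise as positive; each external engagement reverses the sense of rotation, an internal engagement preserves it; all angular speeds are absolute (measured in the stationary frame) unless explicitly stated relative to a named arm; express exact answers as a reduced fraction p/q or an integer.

-532/975

3-mesh fixed-axis compound train (all bearings frame-fixed)
mesh 1 [57T→75T]: |ω|/ω_in = 1×57/75 = 19/25, sense flips to −
mesh 2 [28T→31T]: |ω|/ω_in = (19/25)×28/31 = 532/775, sense flips to +
mesh 3 [31T→39T]: |ω|/ω_in = (532/775)×31/39 = 532/975, sense flips to −
signed output speed (× input speed) = -532/975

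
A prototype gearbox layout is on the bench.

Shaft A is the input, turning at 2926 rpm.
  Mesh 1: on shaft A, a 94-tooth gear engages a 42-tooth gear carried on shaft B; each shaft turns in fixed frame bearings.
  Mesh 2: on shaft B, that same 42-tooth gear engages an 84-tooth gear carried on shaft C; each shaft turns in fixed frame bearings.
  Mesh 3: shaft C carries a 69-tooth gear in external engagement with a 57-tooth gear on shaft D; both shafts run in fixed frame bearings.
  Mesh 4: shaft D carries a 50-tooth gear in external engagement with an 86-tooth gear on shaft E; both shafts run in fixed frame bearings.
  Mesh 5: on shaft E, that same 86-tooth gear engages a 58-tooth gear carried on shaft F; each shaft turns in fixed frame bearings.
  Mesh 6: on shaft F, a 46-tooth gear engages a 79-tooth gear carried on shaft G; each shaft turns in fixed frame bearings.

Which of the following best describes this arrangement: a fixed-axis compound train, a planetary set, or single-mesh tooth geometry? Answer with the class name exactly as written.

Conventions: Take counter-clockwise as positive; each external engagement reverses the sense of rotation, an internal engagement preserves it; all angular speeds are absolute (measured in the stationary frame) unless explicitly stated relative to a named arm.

6-mesh fixed-axis compound train (all bearings frame-fixed)
classification: fixed-axis compound train

fixed-axis compound train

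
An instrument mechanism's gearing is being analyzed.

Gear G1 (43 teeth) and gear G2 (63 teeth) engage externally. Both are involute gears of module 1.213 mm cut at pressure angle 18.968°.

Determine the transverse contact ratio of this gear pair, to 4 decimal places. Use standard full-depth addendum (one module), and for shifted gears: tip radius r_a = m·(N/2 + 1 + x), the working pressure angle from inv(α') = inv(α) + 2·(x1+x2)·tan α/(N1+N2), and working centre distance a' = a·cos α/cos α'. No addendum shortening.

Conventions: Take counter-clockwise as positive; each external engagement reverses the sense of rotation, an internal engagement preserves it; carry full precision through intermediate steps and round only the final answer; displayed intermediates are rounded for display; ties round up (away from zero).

1.8181

topology: single-mesh involute geometry — m = 1.213, 43T/63T pair
base radii: r_b1 = 24.663390, r_b2 = 36.134734
tip radii: r_a1 = 27.292500, r_a2 = 39.422500
no profile shift: α' = α, a' = a
action lengths: √(r_a1²−r_b1²) = 11.687504, √(r_a2²−r_b2²) = 15.761171
base pitch p_b = π·m·cos α = 3.603829
CR = (11.687504 + 15.761171 − 64.289000·sin 18.96800°)/3.603829 = 1.818115
contact ratio ≈ 1.8181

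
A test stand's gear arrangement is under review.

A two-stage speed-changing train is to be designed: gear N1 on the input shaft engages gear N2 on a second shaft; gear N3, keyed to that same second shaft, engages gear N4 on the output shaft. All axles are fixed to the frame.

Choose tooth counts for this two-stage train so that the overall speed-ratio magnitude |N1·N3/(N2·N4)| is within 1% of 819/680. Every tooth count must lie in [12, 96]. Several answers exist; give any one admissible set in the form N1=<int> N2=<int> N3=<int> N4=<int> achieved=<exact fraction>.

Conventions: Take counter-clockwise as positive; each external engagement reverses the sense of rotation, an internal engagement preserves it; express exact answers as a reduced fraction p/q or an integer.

N1=13 N2=17 N3=63 N4=40 achieved=819/680

class = fixed-axis compound train [2-stage, 819/680 wanted]
target = 819/680 in lowest terms: an exact hit needs N1·N3 = k·819 and N2·N4 = k·680 for one integer k, every count in [12, 96]; additionally prefer no 1:1 stage (N1 ≠ N2, N3 ≠ N4)
k = 1: N1·N3 = 819 = 13·63, N2·N4 = 680 = 17·40
achieved = 13·63/(17·40) = 819/680; |achieved − target| = 0 ≤ 819/68000 ✓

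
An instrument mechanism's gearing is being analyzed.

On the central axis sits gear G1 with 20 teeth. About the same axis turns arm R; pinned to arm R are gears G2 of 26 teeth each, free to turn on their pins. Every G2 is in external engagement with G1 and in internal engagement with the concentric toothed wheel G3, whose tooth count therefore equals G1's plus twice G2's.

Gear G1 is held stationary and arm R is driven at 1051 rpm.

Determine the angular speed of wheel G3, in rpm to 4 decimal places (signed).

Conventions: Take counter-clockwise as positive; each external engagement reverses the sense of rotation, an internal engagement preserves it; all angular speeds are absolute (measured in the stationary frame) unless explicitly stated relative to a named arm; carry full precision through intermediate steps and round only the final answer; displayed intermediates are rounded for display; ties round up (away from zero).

+1342.9444 rpm

recognized (axles ride arm R): planetary set, 20/26/72 teeth
normalise by the input: solve with ω_arm = 1, then scale by 1051 rpm
ring teeth: 20 + 2·26 = 72
20(ω_sun−ω_arm) = −72(ω_ring−ω_arm),  ω_sun = 0, ω_arm = 1
ω_ring = 1 − (20/72)(0−1) = 23/18
scale: ω_ring = 23/18 × 1051 rpm = +1342.9444 rpm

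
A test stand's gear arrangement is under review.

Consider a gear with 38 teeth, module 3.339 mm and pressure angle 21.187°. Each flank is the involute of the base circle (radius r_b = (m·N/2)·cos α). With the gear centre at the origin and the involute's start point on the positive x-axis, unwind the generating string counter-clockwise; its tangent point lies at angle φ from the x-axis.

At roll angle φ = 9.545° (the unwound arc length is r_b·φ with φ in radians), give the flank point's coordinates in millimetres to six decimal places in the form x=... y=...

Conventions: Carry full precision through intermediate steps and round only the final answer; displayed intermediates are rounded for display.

topology: single-mesh involute geometry — m = 3.339, N = 38
pitch radius r_p = m·N/2 = 3.339·38/2 = 63.441000
base radius r_b = r_p·cos α = 63.441000·cos 21.187° = 59.152758
roll angle φ = 9.545° = 0.16659168 rad
x = r_b·(cos φ + φ·sin φ) = 59.967899
y = r_b·(sin φ − φ·cos φ) = 0.090909

x=59.967899 y=0.090909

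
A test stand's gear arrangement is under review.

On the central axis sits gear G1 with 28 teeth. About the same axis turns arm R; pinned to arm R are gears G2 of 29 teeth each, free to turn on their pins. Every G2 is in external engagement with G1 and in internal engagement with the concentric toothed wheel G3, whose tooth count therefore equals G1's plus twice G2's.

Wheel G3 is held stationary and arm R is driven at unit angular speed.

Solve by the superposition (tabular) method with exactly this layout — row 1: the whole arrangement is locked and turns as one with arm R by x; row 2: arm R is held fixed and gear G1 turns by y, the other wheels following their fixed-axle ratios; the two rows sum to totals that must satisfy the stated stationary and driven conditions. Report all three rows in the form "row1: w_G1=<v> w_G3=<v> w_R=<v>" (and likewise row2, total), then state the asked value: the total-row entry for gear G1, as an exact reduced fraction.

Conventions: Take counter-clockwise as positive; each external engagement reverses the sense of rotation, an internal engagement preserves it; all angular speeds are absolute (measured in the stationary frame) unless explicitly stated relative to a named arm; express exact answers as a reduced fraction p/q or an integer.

class = planetary set [G3 = 28+2·29 = 86; Willis about the carrier]
row 1 — lock + rotate with arm: ω_sun = ω_ring = ω_arm = x
row 2 — arm fixed, fixed-axis ratios: sun y, ring −(28/86)·y, arm 0
boundary: total ω_ring = x − (28/86)·y = 0 and total ω_arm = x = 1  ⇒  y = 43/14, x = 1
row 2 ring = −(28/86)·43/14 = -1
totals (row 1 + row 2): sun 1 + 43/14 = 57/14, ring 1 + (-1) = 0, arm 1 + 0 = 1
asked cell (total, sun) = 57/14

row1: w_G1=1 w_G3=1 w_R=1
row2: w_G1=43/14 w_G3=-1 w_R=0
total: w_G1=57/14 w_G3=0 w_R=1
asked value: 57/14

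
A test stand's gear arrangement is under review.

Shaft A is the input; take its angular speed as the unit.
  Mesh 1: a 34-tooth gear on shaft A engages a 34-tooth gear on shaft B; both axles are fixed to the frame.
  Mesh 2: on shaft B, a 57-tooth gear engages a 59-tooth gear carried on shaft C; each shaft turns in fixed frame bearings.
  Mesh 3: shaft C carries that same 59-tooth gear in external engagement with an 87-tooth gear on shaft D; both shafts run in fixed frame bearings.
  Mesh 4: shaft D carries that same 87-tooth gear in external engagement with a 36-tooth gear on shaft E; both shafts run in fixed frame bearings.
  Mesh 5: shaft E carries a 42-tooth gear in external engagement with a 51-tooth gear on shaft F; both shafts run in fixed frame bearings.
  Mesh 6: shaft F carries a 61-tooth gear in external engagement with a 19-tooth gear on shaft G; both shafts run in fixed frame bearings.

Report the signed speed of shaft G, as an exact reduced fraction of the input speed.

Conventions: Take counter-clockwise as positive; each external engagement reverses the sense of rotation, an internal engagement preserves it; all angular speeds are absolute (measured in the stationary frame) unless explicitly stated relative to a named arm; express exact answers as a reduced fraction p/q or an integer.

427/102

6-mesh fixed-axis compound train (all bearings frame-fixed)
mesh 1 [34T→34T]: |ω|/ω_in = 1×34/34 = 1, sense flips to −
mesh 2 [57T→59T]: |ω|/ω_in = 1×57/59 = 57/59, sense flips to +
mesh 3 [59T→87T]: |ω|/ω_in = (57/59)×59/87 = 19/29, sense flips to −
mesh 4 [87T→36T]: |ω|/ω_in = (19/29)×87/36 = 19/12, sense flips to +
mesh 5 [42T→51T]: |ω|/ω_in = (19/12)×42/51 = 133/102, sense flips to −
mesh 6 [61T→19T]: |ω|/ω_in = (133/102)×61/19 = 427/102, sense flips to +
signed output speed (× input speed) = 427/102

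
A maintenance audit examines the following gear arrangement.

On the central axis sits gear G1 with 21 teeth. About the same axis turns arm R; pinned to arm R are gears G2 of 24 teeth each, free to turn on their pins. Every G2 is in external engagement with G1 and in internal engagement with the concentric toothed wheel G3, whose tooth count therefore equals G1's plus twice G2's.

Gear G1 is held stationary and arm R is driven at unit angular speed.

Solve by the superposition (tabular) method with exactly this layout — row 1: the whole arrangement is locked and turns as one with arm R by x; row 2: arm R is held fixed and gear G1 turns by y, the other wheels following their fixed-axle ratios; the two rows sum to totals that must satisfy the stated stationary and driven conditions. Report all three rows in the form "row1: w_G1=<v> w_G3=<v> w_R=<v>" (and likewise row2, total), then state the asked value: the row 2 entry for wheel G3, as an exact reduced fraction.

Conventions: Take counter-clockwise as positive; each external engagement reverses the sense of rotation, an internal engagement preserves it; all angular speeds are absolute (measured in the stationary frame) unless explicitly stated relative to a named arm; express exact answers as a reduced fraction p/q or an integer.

class = planetary set [G3 = 21+2·24 = 69; Willis about the carrier]
row 1 (train locked, turned with arm): all members turn x
row 2 — arm fixed, fixed-axis ratios: sun y, ring −(21/69)·y, arm 0
boundary: total ω_sun = x + y = 0 and total ω_arm = x = 1  ⇒  y = -1, x = 1
row 2 ring = −(21/69)·(-1) = 7/23
totals (row 1 + row 2): sun 1 + (-1) = 0, ring 1 + 7/23 = 30/23, arm 1 + 0 = 1
asked cell (row2, ring) = 7/23

row1: w_G1=1 w_G3=1 w_R=1
row2: w_G1=-1 w_G3=7/23 w_R=0
total: w_G1=0 w_G3=30/23 w_R=1
asked value: 7/23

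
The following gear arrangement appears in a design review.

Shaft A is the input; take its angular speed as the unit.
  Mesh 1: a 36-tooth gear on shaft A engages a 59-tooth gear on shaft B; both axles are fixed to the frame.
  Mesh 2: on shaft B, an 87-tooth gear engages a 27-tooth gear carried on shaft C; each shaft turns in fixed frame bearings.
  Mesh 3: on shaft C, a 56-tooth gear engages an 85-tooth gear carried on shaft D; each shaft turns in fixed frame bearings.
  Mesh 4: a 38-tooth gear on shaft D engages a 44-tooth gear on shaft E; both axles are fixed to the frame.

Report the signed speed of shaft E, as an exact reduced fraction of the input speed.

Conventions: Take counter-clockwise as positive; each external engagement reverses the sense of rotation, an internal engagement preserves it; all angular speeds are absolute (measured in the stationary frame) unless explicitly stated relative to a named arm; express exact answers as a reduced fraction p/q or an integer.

4-mesh fixed-axis compound train (all bearings frame-fixed)
mesh 1 [36T→59T]: |ω|/ω_in = 1×36/59 = 36/59, sense flips to −
mesh 2 [87T→27T]: |ω|/ω_in = (36/59)×87/27 = 116/59, sense flips to +
mesh 3 [56T→85T]: |ω|/ω_in = (116/59)×56/85 = 6496/5015, sense flips to −
mesh 4 [38T→44T]: |ω|/ω_in = (6496/5015)×38/44 = 61712/55165, sense flips to +
signed output speed (× input speed) = 61712/55165

61712/55165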